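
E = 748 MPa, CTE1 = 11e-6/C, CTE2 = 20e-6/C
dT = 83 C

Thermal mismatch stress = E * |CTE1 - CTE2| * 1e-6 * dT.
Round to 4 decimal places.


= 748 * 9e-6 * 83
= 0.5588 MPa

0.5588


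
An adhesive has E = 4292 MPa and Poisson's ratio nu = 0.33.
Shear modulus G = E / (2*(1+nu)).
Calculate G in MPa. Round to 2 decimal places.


G = 4292 / (2*(1+0.33))
= 4292 / 2.66
= 1613.53 MPa

1613.53


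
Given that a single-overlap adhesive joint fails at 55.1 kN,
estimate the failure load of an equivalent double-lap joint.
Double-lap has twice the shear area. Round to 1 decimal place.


Double-lap factor = 2
Expected load = 55.1 * 2 = 110.2 kN

110.2


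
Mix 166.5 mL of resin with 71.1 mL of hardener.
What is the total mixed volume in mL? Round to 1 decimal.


Total = 166.5 + 71.1 = 237.6 mL

237.6


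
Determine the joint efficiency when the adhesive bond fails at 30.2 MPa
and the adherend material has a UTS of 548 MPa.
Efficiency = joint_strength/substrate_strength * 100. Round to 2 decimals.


Joint efficiency = 30.2 / 548 * 100
= 5.51%

5.51


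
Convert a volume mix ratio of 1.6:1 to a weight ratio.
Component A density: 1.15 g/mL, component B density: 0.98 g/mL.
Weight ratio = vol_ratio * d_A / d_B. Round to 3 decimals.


= 1.6 * 1.15 / 0.98 = 1.878

1.878


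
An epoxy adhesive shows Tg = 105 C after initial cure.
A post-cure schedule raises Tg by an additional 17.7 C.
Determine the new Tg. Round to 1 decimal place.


New Tg = 105 + 17.7
= 122.7 C

122.7


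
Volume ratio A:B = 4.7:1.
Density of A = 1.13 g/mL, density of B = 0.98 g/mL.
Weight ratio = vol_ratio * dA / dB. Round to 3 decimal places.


Wt ratio = 4.7 * 1.13 / 0.98
= 5.419

5.419


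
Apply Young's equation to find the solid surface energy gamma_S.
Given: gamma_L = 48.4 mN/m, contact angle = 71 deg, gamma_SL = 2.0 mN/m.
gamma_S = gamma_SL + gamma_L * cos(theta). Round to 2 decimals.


theta_rad = 71 * pi/180 = 1.239184
gamma_S = 2.0 + 48.4 * cos(1.239184)
= 17.76 mN/m

17.76


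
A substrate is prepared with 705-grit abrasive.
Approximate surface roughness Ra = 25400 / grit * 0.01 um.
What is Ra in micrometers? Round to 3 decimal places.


Ra = 25400 / 705 * 0.01 = 0.360 um

0.360


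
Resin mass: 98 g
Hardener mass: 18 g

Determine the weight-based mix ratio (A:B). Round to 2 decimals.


Ratio = 98 / 18 = 5.44

5.44


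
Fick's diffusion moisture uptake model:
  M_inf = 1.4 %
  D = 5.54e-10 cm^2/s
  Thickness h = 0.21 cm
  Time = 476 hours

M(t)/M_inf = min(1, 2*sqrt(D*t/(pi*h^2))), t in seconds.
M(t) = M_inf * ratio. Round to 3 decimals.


t_sec = 476 * 3600 = 1713600
ratio = 2*sqrt(5.54e-10*1713600/(pi*0.21^2))
= min(1, 0.165556)
= 0.165556
M(t) = 1.4 * 0.165556 = 0.232 %

0.232


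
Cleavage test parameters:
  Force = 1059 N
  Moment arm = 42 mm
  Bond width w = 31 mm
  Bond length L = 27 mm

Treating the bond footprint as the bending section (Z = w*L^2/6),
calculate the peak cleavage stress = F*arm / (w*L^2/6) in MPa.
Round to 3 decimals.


M = 1059 * 42 = 44478 N*mm
Z = 31 * 27^2 / 6 = 22599 / 6 mm^3
sigma = M / Z = 6 * 44478 / 22599 = 266868 / 22599
= 11.809 MPa

11.809


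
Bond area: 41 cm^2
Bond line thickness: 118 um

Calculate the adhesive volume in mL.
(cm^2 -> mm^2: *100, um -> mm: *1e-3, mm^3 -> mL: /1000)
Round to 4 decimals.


V = 41*100 * 118*1e-3 / 1000
= 0.4838 mL

0.4838


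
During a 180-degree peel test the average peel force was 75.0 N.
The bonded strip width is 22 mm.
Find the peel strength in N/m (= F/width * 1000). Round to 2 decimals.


Peel strength = F/width * 1000
= 75.0 / 22 * 1000
= 3409.09 N/m

3409.09


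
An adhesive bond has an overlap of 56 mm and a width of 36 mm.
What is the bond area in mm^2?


Bond area = overlap * width
= 56 * 36
= 2016 mm^2

2016


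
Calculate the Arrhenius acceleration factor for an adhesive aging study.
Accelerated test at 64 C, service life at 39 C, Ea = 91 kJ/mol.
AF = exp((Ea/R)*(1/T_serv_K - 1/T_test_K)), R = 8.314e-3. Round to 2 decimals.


T_test = 337.15 K, T_serv = 312.15 K
Ea/R = 91 / 0.008314 = 10945.39
AF = exp(10945.39 * (1/312.15 - 1/337.15))
= 13.46

13.46


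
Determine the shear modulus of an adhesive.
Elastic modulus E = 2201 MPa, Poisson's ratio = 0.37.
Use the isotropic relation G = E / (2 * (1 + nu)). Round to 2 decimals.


G = 2201 / (2*(1+0.37)) = 2201 / 2.74
= 803.28 MPa

803.28


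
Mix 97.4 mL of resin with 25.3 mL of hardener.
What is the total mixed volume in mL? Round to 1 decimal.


Total = 97.4 + 25.3 = 122.7 mL

122.7


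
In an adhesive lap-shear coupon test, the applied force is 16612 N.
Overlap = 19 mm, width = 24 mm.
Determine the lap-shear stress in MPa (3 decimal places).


stress = F / (overlap * width)
= 16612 / (19 * 24)
= 36.430 MPa

36.430


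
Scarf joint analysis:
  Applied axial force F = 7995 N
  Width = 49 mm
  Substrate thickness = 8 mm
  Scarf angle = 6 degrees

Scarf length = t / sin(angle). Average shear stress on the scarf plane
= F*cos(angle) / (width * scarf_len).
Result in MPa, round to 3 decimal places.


Scarf length = 8 / sin(6 deg) = 76.5342 mm
cos(6 deg) = 0.994522
Shear = 7995 * 0.994522 / (49 * 76.5342)
= 2.120 MPa

2.120


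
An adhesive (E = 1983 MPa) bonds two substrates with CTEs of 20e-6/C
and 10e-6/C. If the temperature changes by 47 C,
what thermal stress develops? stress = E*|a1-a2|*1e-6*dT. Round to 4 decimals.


Stress = 1983 * |20 - 10| * 1e-6 * 47
= 0.9320 MPa

0.9320


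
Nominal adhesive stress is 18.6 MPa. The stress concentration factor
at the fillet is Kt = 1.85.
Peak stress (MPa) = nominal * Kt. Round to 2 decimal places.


Peak = 18.6 * 1.85 = 34.41 MPa

34.41


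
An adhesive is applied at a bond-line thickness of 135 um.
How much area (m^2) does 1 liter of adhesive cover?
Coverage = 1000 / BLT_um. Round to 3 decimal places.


Coverage = 1000 / 135 = 7.407 m^2

7.407


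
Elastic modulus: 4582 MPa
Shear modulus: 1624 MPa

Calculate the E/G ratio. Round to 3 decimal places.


E / G = 4582 / 1624 = 2.821

2.821


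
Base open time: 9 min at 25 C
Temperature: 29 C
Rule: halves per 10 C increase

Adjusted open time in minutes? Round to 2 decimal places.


Acceleration = 2^((29-25)/10) = 1.3195
Open time = 9 / 1.3195 = 6.82 min

6.82


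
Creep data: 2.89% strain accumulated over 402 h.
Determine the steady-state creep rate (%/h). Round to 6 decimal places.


Rate = 2.89 / 402 = 0.007189 %/h

0.007189


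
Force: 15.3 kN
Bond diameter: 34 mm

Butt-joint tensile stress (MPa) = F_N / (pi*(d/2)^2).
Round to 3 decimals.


F_N = 15.3 * 1000 = 15300.0 N
A = pi*(17.0)^2 = 907.9203 mm^2
stress = 15300.0 / 907.9203 = 16.852 MPa

16.852


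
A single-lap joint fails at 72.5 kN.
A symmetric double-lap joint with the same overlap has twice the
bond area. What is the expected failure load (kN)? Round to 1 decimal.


Double-lap load = 2 * 72.5 = 145.0 kN

145.0


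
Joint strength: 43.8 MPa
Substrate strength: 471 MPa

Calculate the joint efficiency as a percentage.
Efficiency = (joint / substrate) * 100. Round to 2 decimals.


Efficiency = (43.8 / 471) * 100 = 9.30%

9.30


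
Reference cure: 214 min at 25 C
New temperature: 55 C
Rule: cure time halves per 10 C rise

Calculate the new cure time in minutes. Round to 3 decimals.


factor = 2^((55-25)/10) = 8.0000
t_new = 214 / 8.0000 = 26.750 min

26.750


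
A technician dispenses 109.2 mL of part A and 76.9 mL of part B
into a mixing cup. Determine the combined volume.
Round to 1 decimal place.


Combined volume = 109.2 + 76.9
= 186.1 mL

186.1


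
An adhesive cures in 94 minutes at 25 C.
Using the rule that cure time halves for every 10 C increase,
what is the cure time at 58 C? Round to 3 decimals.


Factor = 2^((58 - 25) / 10) = 9.8492
Cure time = 94 / 9.8492
= 9.544 minutes

9.544


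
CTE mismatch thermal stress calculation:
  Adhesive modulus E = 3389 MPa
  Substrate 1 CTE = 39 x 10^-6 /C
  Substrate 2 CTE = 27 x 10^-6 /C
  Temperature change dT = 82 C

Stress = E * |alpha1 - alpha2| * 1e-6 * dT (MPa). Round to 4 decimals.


delta_alpha = |39 - 27| = 12 x 10^-6/C
Stress = 3389 * 12e-6 * 82
= 3.3348 MPa

3.3348


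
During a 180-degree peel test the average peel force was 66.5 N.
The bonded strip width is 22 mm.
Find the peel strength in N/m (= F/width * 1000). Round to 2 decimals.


Peel strength = F/width * 1000
= 66.5 / 22 * 1000
= 3022.73 N/m

3022.73


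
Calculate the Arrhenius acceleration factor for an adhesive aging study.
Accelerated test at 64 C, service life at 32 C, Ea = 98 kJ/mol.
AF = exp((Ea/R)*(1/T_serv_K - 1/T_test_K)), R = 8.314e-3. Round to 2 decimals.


T_test = 337.15 K, T_serv = 305.15 K
Ea/R = 98 / 0.008314 = 11787.35
AF = exp(11787.35 * (1/305.15 - 1/337.15))
= 39.11

39.11


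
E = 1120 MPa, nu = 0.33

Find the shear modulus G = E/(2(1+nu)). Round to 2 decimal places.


G = 1120 / (2 * 1.33)
= 421.05 MPa

421.05


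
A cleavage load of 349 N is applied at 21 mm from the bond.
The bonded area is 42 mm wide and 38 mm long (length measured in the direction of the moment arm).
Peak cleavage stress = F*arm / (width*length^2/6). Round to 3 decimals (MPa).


Moment = 349 * 21 = 7329 N*mm
Section modulus = 42 * 1444 / 6 = 60648 / 6 mm^3
Stress = 7329 / (60648 / 6) = 43974 / 60648
= 0.725 MPa

0.725


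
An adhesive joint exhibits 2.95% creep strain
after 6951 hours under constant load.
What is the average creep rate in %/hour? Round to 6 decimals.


Creep rate = strain / time
= 2.95 / 6951
= 0.000424 %/h

0.000424


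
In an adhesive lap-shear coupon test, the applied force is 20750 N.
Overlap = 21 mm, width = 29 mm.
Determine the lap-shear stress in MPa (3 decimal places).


stress = F / (overlap * width)
= 20750 / (21 * 29)
= 34.072 MPa

34.072


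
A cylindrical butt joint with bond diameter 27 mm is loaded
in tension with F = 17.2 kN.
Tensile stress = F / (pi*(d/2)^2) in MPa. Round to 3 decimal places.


Area = pi * (27/2)^2 = 572.5553 mm^2
Stress = 17.2*1000 / 572.5553
= 30.041 MPa

30.041


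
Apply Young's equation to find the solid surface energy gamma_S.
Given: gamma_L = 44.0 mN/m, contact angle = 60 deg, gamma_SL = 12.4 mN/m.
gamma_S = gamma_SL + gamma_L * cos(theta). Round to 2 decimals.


theta_rad = 60 * pi/180 = 1.047198
gamma_S = 12.4 + 44.0 * cos(1.047198)
= 34.40 mN/m

34.40


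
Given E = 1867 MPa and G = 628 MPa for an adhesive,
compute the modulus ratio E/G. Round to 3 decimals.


E/G ratio = 1867 / 628 = 2.973

2.973


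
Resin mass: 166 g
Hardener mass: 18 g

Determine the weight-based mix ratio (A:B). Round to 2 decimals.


Ratio = 166 / 18 = 9.22

9.22


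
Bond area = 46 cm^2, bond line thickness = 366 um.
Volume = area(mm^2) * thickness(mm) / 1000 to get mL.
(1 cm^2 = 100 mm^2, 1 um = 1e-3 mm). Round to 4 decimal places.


area_mm2 = 46 * 100 = 4600
blt_mm = 366 * 1e-3 = 0.366
vol_mm3 = 4600 * 0.366 = 1683.6
vol_mL = 1683.6 / 1000 = 1.6836 mL

1.6836


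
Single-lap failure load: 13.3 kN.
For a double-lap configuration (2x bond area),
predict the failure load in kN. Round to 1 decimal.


Failure load = 13.3 * 2 = 26.6 kN

26.6


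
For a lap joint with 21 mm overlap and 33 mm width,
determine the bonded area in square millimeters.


Area = 21 * 33 = 693 mm^2

693


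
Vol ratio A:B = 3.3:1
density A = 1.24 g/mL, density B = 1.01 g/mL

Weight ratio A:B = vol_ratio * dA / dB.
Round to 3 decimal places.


Weight ratio = 3.3 * 1.24 / 1.01
= 4.051

4.051


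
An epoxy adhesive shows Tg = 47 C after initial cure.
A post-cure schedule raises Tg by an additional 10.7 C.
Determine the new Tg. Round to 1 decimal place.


New Tg = 47 + 10.7
= 57.7 C

57.7


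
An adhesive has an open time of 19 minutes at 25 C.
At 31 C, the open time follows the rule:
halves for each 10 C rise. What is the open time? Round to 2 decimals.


Factor = 2^((31-25)/10) = 1.5157
Open time = 19 / 1.5157 = 12.54 min

12.54


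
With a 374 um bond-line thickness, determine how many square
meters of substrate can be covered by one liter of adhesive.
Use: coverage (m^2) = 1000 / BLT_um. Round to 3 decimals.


Coverage = 1000 / 374 = 2.674 m^2

2.674


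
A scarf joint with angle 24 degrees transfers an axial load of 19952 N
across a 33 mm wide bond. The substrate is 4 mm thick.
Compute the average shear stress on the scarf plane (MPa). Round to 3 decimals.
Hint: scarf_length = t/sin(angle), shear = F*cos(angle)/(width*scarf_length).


scarf_length = 4 / sin(24 deg) = 9.8344 mm
cos(24 deg) = 0.913545
shear stress = 19952 * 0.913545 / (33 * 9.8344)
= 56.164 MPa

56.164


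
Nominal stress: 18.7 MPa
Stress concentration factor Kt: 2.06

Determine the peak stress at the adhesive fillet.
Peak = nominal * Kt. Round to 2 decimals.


Peak stress = 18.7 * 2.06
= 38.52 MPa

38.52


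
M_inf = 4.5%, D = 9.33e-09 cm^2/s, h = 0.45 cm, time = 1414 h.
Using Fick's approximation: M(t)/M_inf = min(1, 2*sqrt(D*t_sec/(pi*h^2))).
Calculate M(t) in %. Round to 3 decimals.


t = 5090400 s
ratio = min(1, 2*sqrt(9.33e-09*5090400/(pi*0.2025)))
= 0.546461
M(t) = 4.5 * 0.546461 = 2.459%

2.459


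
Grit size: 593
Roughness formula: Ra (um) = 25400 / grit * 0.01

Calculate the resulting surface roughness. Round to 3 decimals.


Ra = 25400 / 593 * 0.01
= 0.428 um

0.428


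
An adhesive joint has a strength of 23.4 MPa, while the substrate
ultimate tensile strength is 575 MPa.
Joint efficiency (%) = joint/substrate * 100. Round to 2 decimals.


Efficiency = 23.4 / 575 * 100
= 4.07%

4.07


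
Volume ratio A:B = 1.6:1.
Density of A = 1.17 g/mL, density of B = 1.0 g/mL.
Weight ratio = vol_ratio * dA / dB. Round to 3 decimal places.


Wt ratio = 1.6 * 1.17 / 1.0
= 1.872

1.872


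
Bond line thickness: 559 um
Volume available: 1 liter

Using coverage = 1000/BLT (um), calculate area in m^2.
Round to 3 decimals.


1 L = 1e6 mm^3, thickness = 559 um = 0.559 mm
Area = 1e6 / 0.559 mm^2 = (1e6 / 0.559) / 1e6 m^2 = 1000 / 559 m^2
= 1.789 m^2

1.789


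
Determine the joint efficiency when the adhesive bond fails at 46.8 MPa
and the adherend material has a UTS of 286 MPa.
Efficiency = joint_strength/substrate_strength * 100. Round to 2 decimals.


Joint efficiency = 46.8 / 286 * 100
= 16.36%

16.36


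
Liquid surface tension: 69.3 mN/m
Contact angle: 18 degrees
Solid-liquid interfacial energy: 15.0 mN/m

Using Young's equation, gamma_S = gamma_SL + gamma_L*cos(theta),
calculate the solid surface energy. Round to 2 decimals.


gamma_S = 15.0 + 69.3 * cos(18)
= 80.91 mN/m

80.91


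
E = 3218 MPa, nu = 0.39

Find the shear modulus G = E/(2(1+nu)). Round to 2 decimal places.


G = 3218 / (2 * 1.39)
= 1157.55 MPa

1157.55


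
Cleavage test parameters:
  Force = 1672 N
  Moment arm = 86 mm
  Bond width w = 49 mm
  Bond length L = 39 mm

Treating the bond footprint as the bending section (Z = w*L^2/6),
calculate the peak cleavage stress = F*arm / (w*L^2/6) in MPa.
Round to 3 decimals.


M = 1672 * 86 = 143792 N*mm
Z = 49 * 39^2 / 6 = 74529 / 6 mm^3
sigma = M / Z = 6 * 143792 / 74529 = 862752 / 74529
= 11.576 MPa

11.576


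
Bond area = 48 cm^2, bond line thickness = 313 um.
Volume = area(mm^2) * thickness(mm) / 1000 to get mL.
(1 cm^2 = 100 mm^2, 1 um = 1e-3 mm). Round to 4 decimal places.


area_mm2 = 48 * 100 = 4800
blt_mm = 313 * 1e-3 = 0.313
vol_mm3 = 4800 * 0.313 = 1502.4
vol_mL = 1502.4 / 1000 = 1.5024 mL

1.5024


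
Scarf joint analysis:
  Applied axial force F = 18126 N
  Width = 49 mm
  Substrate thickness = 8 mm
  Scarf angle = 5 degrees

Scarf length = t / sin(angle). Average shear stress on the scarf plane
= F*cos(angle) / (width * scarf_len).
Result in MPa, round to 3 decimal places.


Scarf length = 8 / sin(5 deg) = 91.7897 mm
cos(5 deg) = 0.996195
Shear = 18126 * 0.996195 / (49 * 91.7897)
= 4.015 MPa

4.015


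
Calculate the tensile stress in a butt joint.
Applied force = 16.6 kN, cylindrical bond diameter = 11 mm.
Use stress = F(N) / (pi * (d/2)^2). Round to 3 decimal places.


A = pi * 5.5^2 = 95.0332 mm^2
sigma = 16600.0 / 95.0332 = 174.676 MPa

174.676


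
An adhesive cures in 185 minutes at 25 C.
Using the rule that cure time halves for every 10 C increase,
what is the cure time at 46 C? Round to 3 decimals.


Factor = 2^((46 - 25) / 10) = 4.2871
Cure time = 185 / 4.2871
= 43.153 minutes

43.153


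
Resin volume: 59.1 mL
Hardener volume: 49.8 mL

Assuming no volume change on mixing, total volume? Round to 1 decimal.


V_total = 59.1 + 49.8 = 108.9 mL

108.9


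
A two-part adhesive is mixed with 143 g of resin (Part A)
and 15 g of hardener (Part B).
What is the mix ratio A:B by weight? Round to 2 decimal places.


Mix ratio = mass_A / mass_B
= 143 / 15
= 9.53

9.53


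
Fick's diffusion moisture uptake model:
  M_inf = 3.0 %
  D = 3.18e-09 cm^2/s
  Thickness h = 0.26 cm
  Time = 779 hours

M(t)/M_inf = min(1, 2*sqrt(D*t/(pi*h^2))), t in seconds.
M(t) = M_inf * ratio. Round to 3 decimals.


t_sec = 779 * 3600 = 2804400
ratio = 2*sqrt(3.18e-09*2804400/(pi*0.26^2))
= min(1, 0.409841)
= 0.409841
M(t) = 3.0 * 0.409841 = 1.230 %

1.230


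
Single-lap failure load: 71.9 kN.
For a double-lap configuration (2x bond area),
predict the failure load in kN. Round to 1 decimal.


Failure load = 71.9 * 2 = 143.8 kN

143.8


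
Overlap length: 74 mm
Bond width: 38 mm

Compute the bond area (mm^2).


Bond area = 74 * 38 = 2812 mm^2

2812


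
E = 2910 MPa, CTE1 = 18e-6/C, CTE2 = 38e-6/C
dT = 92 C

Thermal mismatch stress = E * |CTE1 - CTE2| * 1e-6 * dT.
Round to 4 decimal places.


= 2910 * 20e-6 * 92
= 5.3544 MPa

5.3544


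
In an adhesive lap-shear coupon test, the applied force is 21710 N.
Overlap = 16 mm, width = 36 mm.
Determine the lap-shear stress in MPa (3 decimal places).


stress = F / (overlap * width)
= 21710 / (16 * 36)
= 37.691 MPa

37.691


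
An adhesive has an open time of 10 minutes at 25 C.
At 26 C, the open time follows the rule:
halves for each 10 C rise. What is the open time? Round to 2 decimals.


Factor = 2^((26-25)/10) = 1.0718
Open time = 10 / 1.0718 = 9.33 min

9.33


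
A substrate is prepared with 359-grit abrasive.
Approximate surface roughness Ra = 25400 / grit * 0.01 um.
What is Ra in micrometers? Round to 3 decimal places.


Ra = 25400 / 359 * 0.01 = 0.708 um

0.708


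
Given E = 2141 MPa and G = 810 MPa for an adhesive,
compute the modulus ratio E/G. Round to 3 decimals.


E/G ratio = 2141 / 810 = 2.643

2.643


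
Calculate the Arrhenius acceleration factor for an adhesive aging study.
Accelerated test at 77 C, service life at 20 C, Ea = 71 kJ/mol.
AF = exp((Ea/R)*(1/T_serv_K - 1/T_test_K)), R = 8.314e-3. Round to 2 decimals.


T_test = 350.15 K, T_serv = 293.15 K
Ea/R = 71 / 0.008314 = 8539.81
AF = exp(8539.81 * (1/293.15 - 1/350.15))
= 114.69

114.69


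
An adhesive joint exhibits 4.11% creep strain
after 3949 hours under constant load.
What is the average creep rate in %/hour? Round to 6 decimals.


Creep rate = strain / time
= 4.11 / 3949
= 0.001041 %/h

0.001041


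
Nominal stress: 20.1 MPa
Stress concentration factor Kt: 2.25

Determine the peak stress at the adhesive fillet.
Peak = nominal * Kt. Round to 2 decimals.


Peak stress = 20.1 * 2.25
= 45.23 MPa

45.23


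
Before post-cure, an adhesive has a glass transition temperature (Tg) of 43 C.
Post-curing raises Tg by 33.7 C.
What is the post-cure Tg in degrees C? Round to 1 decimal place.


Tg_post = Tg_base + delta_Tg
= 43 + 33.7
= 76.7 C

76.7


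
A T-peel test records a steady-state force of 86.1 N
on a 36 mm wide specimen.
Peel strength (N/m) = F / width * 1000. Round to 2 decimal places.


Peel strength = 86.1 / 36 * 1000
= 2391.67 N/m

2391.67


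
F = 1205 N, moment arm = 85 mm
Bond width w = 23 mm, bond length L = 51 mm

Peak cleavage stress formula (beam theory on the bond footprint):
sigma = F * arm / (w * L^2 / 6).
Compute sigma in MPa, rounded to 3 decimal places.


sigma = (1205 * 85) / (23 * 2601 / 6)
= 102425 * 6 / 59823
= 614550 / 59823
= 10.273 MPa

10.273


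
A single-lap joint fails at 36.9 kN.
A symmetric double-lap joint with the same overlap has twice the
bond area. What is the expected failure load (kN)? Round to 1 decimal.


Double-lap load = 2 * 36.9 = 73.8 kN

73.8


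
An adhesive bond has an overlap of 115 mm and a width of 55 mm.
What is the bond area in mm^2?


Bond area = overlap * width
= 115 * 55
= 6325 mm^2

6325


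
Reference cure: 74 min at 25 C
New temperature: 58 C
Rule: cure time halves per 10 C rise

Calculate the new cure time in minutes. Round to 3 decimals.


factor = 2^((58-25)/10) = 9.8492
t_new = 74 / 9.8492 = 7.513 min

7.513


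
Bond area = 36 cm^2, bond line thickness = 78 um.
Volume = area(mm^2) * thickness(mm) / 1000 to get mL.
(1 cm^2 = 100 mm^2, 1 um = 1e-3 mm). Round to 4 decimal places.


area_mm2 = 36 * 100 = 3600
blt_mm = 78 * 1e-3 = 0.078
vol_mm3 = 3600 * 0.078 = 280.8
vol_mL = 280.8 / 1000 = 0.2808 mL

0.2808


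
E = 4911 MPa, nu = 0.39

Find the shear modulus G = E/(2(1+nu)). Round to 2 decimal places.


G = 4911 / (2 * 1.39)
= 1766.55 MPa

1766.55


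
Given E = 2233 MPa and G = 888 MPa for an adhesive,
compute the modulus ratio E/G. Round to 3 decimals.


E/G ratio = 2233 / 888 = 2.515

2.515


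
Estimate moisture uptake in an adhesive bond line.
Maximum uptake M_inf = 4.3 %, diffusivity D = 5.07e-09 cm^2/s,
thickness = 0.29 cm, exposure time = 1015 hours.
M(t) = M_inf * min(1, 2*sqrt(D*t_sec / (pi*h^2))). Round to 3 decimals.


Convert time: 1015 h = 3654000 s
ratio = min(1, 2*sqrt(5.07e-09*3654000/(pi*0.29^2)))
= 0.529597
M(t) = 4.3 * 0.529597 = 2.277%

2.277


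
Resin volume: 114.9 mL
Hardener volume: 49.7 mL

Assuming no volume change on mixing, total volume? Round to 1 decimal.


V_total = 114.9 + 49.7 = 164.6 mL

164.6


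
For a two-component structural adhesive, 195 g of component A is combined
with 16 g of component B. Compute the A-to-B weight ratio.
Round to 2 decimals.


Weight ratio A:B = 195 / 16
= 12.19

12.19


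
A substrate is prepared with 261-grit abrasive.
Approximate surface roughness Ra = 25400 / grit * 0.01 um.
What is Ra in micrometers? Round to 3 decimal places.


Ra = 25400 / 261 * 0.01 = 0.973 um

0.973


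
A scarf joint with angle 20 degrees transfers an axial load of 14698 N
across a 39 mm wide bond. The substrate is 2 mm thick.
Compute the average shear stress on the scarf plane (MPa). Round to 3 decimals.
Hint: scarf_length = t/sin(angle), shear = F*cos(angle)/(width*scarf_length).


scarf_length = 2 / sin(20 deg) = 5.8476 mm
cos(20 deg) = 0.939693
shear stress = 14698 * 0.939693 / (39 * 5.8476)
= 60.562 MPa

60.562


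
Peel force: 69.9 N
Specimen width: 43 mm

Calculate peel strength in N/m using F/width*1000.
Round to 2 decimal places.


Peel strength = 69.9 / 43 * 1000 = 1625.58 N/m

1625.58


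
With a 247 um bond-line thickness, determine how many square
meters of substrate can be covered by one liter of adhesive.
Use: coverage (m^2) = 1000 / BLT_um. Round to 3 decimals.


Coverage = 1000 / 247 = 4.049 m^2

4.049


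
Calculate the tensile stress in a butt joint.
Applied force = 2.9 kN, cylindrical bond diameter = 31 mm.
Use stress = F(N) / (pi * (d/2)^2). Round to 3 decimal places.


A = pi * 15.5^2 = 754.7676 mm^2
sigma = 2900.0 / 754.7676 = 3.842 MPa

3.842


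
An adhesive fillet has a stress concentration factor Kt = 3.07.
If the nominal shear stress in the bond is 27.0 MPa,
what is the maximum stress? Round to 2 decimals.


Max stress = 27.0 * 3.07 = 82.89 MPa

82.89


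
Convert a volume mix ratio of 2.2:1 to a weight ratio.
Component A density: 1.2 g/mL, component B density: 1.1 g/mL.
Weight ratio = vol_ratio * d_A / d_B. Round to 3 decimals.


= 2.2 * 1.2 / 1.1 = 2.400

2.400


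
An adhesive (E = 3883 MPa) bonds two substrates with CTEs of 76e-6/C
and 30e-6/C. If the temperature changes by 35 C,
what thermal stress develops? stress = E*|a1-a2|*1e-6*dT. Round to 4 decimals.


Stress = 3883 * |76 - 30| * 1e-6 * 35
= 6.2516 MPa

6.2516


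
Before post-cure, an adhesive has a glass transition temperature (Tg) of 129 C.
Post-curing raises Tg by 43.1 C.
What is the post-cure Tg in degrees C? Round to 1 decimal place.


Tg_post = Tg_base + delta_Tg
= 129 + 43.1
= 172.1 C

172.1


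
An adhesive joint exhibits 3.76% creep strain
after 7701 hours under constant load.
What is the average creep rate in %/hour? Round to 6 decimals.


Creep rate = strain / time
= 3.76 / 7701
= 0.000488 %/h

0.000488


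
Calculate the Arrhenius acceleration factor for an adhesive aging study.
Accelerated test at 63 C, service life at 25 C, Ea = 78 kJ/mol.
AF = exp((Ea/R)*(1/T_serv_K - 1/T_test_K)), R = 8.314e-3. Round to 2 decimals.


T_test = 336.15 K, T_serv = 298.15 K
Ea/R = 78 / 0.008314 = 9381.77
AF = exp(9381.77 * (1/298.15 - 1/336.15))
= 35.06

35.06


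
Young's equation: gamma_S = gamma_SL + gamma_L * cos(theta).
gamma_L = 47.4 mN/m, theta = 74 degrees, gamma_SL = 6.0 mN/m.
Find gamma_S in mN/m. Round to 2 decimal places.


cos(74 deg) = 0.275637
gamma_S = 6.0 + 47.4 * 0.275637
= 19.07 mN/m

19.07


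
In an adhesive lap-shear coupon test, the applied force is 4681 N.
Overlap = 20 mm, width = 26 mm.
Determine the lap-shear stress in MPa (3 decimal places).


stress = F / (overlap * width)
= 4681 / (20 * 26)
= 9.002 MPa

9.002


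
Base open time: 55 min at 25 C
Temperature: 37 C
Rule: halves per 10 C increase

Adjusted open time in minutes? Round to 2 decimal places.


Acceleration = 2^((37-25)/10) = 2.2974
Open time = 55 / 2.2974 = 23.94 min

23.94


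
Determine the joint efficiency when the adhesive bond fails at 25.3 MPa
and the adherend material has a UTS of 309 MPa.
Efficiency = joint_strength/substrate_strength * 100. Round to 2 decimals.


Joint efficiency = 25.3 / 309 * 100
= 8.19%

8.19


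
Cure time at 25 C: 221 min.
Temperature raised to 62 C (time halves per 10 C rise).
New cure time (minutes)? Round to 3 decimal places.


Acceleration factor = 2^(37/10) = 12.9960
New time = 221 / 12.9960 = 17.005 min

17.005


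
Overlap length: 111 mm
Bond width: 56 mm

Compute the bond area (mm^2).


Bond area = 111 * 56 = 6216 mm^2

6216


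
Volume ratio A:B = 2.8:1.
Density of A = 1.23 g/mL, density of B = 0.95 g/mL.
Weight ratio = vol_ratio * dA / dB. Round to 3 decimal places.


Wt ratio = 2.8 * 1.23 / 0.95
= 3.625

3.625


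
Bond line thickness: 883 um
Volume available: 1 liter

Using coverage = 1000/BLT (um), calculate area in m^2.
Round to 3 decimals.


1 L = 1e6 mm^3, thickness = 883 um = 0.883 mm
Area = 1e6 / 0.883 mm^2 = (1e6 / 0.883) / 1e6 m^2 = 1000 / 883 m^2
= 1.133 m^2

1.133


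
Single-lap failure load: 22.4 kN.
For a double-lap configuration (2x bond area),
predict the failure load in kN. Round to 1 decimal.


Failure load = 22.4 * 2 = 44.8 kN

44.8


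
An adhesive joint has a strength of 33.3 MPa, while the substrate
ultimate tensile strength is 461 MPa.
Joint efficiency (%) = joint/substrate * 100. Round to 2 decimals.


Efficiency = 33.3 / 461 * 100
= 7.22%

7.22


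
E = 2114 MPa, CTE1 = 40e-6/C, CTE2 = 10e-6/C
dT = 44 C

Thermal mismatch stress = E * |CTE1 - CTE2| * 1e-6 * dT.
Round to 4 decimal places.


= 2114 * 30e-6 * 44
= 2.7905 MPa

2.7905


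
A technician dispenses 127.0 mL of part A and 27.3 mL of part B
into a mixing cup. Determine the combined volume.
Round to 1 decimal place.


Combined volume = 127.0 + 27.3
= 154.3 mL

154.3


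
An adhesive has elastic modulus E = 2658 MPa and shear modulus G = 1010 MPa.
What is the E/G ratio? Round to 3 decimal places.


E/G = 2658 / 1010 = 2.632

2.632


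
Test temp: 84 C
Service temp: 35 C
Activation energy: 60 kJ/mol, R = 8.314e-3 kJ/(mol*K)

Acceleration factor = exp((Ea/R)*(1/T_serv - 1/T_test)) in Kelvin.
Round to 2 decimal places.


AF = exp((60/0.008314)*(1/308.15 - 1/357.15))
= 24.86

24.86


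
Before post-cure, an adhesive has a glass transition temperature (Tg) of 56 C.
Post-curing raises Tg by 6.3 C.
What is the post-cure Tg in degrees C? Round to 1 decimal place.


Tg_post = Tg_base + delta_Tg
= 56 + 6.3
= 62.3 C

62.3


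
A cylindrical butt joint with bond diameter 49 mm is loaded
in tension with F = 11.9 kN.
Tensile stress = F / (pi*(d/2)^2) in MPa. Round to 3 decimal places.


Area = pi * (49/2)^2 = 1885.7410 mm^2
Stress = 11.9*1000 / 1885.7410
= 6.311 MPa

6.311


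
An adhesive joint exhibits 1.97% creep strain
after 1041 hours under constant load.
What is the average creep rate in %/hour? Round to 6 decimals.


Creep rate = strain / time
= 1.97 / 1041
= 0.001892 %/h

0.001892


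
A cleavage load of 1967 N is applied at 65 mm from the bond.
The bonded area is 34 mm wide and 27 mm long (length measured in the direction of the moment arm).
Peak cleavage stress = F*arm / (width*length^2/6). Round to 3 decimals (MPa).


Moment = 1967 * 65 = 127855 N*mm
Section modulus = 34 * 729 / 6 = 24786 / 6 mm^3
Stress = 127855 / (24786 / 6) = 767130 / 24786
= 30.950 MPa

30.950


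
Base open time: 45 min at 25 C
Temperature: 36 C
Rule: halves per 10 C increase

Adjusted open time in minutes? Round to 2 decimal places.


Acceleration = 2^((36-25)/10) = 2.1435
Open time = 45 / 2.1435 = 20.99 min

20.99


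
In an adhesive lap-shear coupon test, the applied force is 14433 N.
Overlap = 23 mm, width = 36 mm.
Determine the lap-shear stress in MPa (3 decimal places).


stress = F / (overlap * width)
= 14433 / (23 * 36)
= 17.431 MPa

17.431


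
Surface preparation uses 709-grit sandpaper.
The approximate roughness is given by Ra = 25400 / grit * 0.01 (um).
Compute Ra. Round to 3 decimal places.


Ra = 25400 / 709 * 0.01
= 254 / 709
= 0.358 um

0.358


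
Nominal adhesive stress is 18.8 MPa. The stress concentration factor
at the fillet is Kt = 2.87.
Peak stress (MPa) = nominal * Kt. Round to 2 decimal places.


Peak = 18.8 * 2.87 = 53.96 MPa

53.96


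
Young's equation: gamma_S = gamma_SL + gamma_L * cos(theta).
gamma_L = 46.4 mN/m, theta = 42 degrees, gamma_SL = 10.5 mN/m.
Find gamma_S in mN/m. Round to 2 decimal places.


cos(42 deg) = 0.743145
gamma_S = 10.5 + 46.4 * 0.743145
= 44.98 mN/m

44.98


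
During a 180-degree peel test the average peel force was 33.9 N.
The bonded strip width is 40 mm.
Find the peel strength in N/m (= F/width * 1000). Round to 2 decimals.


Peel strength = F/width * 1000
= 33.9 / 40 * 1000
= 847.50 N/m

847.50


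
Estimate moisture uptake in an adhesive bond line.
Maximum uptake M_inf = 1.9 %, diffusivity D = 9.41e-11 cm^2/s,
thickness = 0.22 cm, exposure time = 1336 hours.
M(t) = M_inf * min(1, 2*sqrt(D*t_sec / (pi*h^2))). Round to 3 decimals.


Convert time: 1336 h = 4809600 s
ratio = min(1, 2*sqrt(9.41e-11*4809600/(pi*0.22^2)))
= 0.109114
M(t) = 1.9 * 0.109114 = 0.207%

0.207


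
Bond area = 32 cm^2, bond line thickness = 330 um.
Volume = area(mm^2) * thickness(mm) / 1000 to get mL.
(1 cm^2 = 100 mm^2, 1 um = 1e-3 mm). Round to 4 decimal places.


area_mm2 = 32 * 100 = 3200
blt_mm = 330 * 1e-3 = 0.33
vol_mm3 = 3200 * 0.33 = 1056.0
vol_mL = 1056.0 / 1000 = 1.0560 mL

1.0560


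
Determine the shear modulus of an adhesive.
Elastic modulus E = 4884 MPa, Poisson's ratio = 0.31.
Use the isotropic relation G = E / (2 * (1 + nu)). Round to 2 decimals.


G = 4884 / (2*(1+0.31)) = 4884 / 2.62
= 1864.12 MPa

1864.12


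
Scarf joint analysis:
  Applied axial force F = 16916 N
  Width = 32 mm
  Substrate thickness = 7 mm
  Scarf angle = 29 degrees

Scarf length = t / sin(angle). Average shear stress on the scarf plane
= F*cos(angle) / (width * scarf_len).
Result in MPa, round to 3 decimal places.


Scarf length = 7 / sin(29 deg) = 14.4387 mm
cos(29 deg) = 0.874620
Shear = 16916 * 0.874620 / (32 * 14.4387)
= 32.021 MPa

32.021


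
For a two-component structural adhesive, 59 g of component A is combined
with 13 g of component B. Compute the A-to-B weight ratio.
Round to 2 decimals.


Weight ratio A:B = 59 / 13
= 4.54

4.54


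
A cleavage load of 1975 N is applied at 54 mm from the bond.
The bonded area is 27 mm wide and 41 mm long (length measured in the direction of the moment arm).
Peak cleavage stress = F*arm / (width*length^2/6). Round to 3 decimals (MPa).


Moment = 1975 * 54 = 106650 N*mm
Section modulus = 27 * 1681 / 6 = 45387 / 6 mm^3
Stress = 106650 / (45387 / 6) = 639900 / 45387
= 14.099 MPa

14.099


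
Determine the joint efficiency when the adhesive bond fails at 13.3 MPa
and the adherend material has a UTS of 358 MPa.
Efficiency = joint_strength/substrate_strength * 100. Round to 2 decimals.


Joint efficiency = 13.3 / 358 * 100
= 3.72%

3.72


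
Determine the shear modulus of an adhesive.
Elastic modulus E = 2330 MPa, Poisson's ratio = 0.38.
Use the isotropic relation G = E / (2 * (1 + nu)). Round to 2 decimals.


G = 2330 / (2*(1+0.38)) = 2330 / 2.76
= 844.20 MPa

844.20


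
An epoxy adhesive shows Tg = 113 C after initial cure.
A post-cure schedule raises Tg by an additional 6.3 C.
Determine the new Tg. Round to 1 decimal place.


New Tg = 113 + 6.3
= 119.3 C

119.3


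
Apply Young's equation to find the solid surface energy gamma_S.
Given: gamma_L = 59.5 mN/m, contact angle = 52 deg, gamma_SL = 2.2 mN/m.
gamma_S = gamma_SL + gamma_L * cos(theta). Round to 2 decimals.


theta_rad = 52 * pi/180 = 0.907571
gamma_S = 2.2 + 59.5 * cos(0.907571)
= 38.83 mN/m

38.83


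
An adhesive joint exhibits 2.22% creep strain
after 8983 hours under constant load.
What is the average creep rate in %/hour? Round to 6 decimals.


Creep rate = strain / time
= 2.22 / 8983
= 0.000247 %/h

0.000247


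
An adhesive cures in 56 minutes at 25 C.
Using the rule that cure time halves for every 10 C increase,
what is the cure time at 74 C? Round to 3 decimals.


Factor = 2^((74 - 25) / 10) = 29.8571
Cure time = 56 / 29.8571
= 1.876 minutes

1.876


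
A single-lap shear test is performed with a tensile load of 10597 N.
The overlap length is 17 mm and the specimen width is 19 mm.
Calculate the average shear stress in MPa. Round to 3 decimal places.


Shear stress = F / (overlap * width)
= 10597 / (17 * 19)
= 10597 / 323
= 32.808 MPa

32.808


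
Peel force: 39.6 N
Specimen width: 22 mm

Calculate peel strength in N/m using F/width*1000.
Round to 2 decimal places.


Peel strength = 39.6 / 22 * 1000 = 1800.00 N/m

1800.00


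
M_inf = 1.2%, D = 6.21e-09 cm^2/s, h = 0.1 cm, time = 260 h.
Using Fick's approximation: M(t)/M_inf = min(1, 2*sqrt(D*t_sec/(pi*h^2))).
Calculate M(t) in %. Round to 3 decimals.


t = 936000 s
ratio = min(1, 2*sqrt(6.21e-09*936000/(pi*0.0100)))
= 0.860278
M(t) = 1.2 * 0.860278 = 1.032%

1.032


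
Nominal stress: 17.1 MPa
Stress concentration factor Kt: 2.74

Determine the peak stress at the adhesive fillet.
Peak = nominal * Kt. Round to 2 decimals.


Peak stress = 17.1 * 2.74
= 46.85 MPa

46.85


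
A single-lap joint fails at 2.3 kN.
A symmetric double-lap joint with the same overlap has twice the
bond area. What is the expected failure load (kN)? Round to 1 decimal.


Double-lap load = 2 * 2.3 = 4.6 kN

4.6


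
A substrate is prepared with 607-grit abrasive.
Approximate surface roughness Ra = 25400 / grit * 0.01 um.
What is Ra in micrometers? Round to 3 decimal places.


Ra = 25400 / 607 * 0.01 = 0.418 um

0.418


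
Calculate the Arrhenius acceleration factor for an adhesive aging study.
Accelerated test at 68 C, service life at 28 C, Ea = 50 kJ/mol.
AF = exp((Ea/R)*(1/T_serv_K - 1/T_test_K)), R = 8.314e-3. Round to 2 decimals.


T_test = 341.15 K, T_serv = 301.15 K
Ea/R = 50 / 0.008314 = 6013.95
AF = exp(6013.95 * (1/301.15 - 1/341.15))
= 10.40

10.40


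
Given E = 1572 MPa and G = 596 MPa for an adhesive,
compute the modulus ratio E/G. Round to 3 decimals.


E/G ratio = 1572 / 596 = 2.638

2.638


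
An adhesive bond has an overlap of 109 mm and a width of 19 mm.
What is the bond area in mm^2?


Bond area = overlap * width
= 109 * 19
= 2071 mm^2

2071


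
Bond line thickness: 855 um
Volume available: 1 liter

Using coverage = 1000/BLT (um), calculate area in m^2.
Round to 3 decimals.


1 L = 1e6 mm^3, thickness = 855 um = 0.855 mm
Area = 1e6 / 0.855 mm^2 = (1e6 / 0.855) / 1e6 m^2 = 1000 / 855 m^2
= 1.170 m^2

1.170


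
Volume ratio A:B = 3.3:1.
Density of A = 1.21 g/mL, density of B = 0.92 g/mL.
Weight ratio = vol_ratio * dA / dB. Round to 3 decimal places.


Wt ratio = 3.3 * 1.21 / 0.92
= 4.340

4.340


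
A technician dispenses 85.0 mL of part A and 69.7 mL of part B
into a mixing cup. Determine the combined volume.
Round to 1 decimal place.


Combined volume = 85.0 + 69.7
= 154.7 mL

154.7


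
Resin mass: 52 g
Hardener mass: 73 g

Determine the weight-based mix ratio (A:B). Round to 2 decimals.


Ratio = 52 / 73 = 0.71

0.71


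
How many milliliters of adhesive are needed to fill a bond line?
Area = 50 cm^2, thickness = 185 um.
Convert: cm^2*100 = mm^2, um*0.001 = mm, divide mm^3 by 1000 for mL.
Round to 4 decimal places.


= (50 * 100) * (185 * 0.001) / 1000
= 0.9250 mL

0.9250


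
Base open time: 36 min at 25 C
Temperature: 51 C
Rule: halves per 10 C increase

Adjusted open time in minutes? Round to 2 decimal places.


Acceleration = 2^((51-25)/10) = 6.0629
Open time = 36 / 6.0629 = 5.94 min

5.94


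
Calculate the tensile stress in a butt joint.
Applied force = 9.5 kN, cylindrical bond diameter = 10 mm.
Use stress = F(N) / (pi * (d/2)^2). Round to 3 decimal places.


A = pi * 5.0^2 = 78.5398 mm^2
sigma = 9500.0 / 78.5398 = 120.958 MPa

120.958


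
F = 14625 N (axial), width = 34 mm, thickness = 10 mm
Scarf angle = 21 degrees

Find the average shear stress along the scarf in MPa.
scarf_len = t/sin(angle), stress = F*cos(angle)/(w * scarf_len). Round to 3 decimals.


scarf_len = 10/sin(21 deg) = 27.9043
cos(21 deg) = 0.933580
stress = 14625*0.933580/(34*27.9043) = 14.391 MPa

14.391


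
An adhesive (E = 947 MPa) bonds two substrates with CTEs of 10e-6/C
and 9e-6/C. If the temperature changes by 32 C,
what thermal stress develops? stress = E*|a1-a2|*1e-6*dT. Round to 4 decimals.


Stress = 947 * |10 - 9| * 1e-6 * 32
= 0.0303 MPa

0.0303


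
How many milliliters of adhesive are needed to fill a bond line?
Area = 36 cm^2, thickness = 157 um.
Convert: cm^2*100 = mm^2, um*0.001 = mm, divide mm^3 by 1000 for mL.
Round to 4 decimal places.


= (36 * 100) * (157 * 0.001) / 1000
= 0.5652 mL

0.5652


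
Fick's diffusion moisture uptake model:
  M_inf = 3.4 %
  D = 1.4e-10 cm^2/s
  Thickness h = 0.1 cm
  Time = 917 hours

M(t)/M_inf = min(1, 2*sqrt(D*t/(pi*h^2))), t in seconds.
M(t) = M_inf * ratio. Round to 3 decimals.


t_sec = 917 * 3600 = 3301200
ratio = 2*sqrt(1.4e-10*3301200/(pi*0.1^2))
= min(1, 0.242580)
= 0.242580
M(t) = 3.4 * 0.242580 = 0.825 %

0.825


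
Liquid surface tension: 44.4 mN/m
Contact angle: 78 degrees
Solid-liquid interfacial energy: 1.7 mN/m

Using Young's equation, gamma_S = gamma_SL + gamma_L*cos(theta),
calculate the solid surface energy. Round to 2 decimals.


gamma_S = 1.7 + 44.4 * cos(78)
= 10.93 mN/m

10.93


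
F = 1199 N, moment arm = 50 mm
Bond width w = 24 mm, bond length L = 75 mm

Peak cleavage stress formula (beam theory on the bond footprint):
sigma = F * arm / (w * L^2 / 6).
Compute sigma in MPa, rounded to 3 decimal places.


sigma = (1199 * 50) / (24 * 5625 / 6)
= 59950 * 6 / 135000
= 359700 / 135000
= 2.664 MPa

2.664


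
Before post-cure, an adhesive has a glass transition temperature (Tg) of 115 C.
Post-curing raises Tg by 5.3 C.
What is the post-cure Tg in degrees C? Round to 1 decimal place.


Tg_post = Tg_base + delta_Tg
= 115 + 5.3
= 120.3 C

120.3
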